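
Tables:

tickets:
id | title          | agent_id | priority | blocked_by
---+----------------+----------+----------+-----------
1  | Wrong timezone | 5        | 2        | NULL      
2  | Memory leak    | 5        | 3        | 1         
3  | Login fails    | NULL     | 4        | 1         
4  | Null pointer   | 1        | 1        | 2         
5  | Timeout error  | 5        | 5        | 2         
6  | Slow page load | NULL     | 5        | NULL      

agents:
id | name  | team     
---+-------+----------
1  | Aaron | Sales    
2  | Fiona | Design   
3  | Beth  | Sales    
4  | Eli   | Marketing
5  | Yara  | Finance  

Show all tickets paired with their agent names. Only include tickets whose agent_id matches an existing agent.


INNER JOIN keeps only tickets rows whose agent_id matches an id in agents. Walk through each ticket:
  - ticket 1 (Wrong timezone): agent_id=5 -> matches Yara
  - ticket 2 (Memory leak): agent_id=5 -> matches Yara
  - ticket 3 (Login fails): agent_id=NULL, no match -> dropped
  - ticket 4 (Null pointer): agent_id=1 -> matches Aaron
  - ticket 5 (Timeout error): agent_id=5 -> matches Yara
  - ticket 6 (Slow page load): agent_id=NULL, no match -> dropped
So 2 of 6 rows are dropped.

SQL:
SELECT a.title, b.name AS agent
FROM tickets a
INNER JOIN agents b ON a.agent_id = b.id

Result:
title          | agent
---------------+------
Wrong timezone | Yara 
Memory leak    | Yara 
Null pointer   | Aaron
Timeout error  | Yara 


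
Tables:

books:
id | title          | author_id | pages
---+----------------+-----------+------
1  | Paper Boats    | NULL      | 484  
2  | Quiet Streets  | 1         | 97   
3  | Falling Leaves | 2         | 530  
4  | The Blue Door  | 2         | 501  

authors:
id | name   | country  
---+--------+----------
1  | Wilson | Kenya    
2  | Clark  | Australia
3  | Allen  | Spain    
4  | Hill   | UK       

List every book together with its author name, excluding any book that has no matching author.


INNER JOIN keeps only books rows whose author_id matches an id in authors. Walk through each book:
  - book 1 (Paper Boats): author_id=NULL, no match -> dropped
  - book 2 (Quiet Streets): author_id=1 -> matches Wilson
  - book 3 (Falling Leaves): author_id=2 -> matches Clark
  - book 4 (The Blue Door): author_id=2 -> matches Clark
So 1 of 4 rows is dropped.

SQL:
SELECT a.title, b.name AS author
FROM books a
INNER JOIN authors b ON a.author_id = b.id

Result:
title          | author
---------------+-------
Quiet Streets  | Wilson
Falling Leaves | Clark 
The Blue Door  | Clark 


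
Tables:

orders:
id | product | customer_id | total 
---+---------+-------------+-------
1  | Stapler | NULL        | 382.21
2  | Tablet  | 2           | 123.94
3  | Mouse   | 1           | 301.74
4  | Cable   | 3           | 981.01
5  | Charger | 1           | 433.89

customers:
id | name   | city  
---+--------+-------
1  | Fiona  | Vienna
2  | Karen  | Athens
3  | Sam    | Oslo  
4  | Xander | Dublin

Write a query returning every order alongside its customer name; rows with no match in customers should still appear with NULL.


LEFT JOIN keeps every row from orders (the left table); where customer_id has no match in customers, the customer columns become NULL. Walk through each order:
  - order 1 (Stapler): customer_id=NULL, no match -> kept with NULL
  - order 2 (Tablet): customer_id=2 -> matches Karen
  - order 3 (Mouse): customer_id=1 -> matches Fiona
  - order 4 (Cable): customer_id=3 -> matches Sam
  - order 5 (Charger): customer_id=1 -> matches Fiona
All 5 rows appear; 1 has NULL customer.

SQL:
SELECT a.product, b.name AS customer
FROM orders a
LEFT JOIN customers b ON a.customer_id = b.id

Result:
product | customer
--------+---------
Stapler | NULL    
Tablet  | Karen   
Mouse   | Fiona   
Cable   | Sam     
Charger | Fiona   


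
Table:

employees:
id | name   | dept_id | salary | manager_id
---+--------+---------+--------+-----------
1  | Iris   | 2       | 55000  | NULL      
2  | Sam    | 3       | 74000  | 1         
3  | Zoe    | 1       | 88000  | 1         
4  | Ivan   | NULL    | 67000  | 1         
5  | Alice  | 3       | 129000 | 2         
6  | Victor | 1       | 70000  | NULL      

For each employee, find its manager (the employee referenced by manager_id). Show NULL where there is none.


This is a self-join: employees is joined to a second copy of itself, matching each row's manager_id to another row's id. Use LEFT JOIN so rows with manager_id=NULL are kept.
  - employee 1 (Iris): manager_id=NULL -> NULL
  - employee 2 (Sam): manager_id=1 -> Iris
  - employee 3 (Zoe): manager_id=1 -> Iris
  - employee 4 (Ivan): manager_id=1 -> Iris
  - employee 5 (Alice): manager_id=2 -> Sam
  - employee 6 (Victor): manager_id=NULL -> NULL

SQL:
SELECT a.name AS item, b.name AS manager
FROM employees a
LEFT JOIN employees b ON a.manager_id = b.id

Result:
item   | manager
-------+--------
Iris   | NULL   
Sam    | Iris   
Zoe    | Iris   
Ivan   | Iris   
Alice  | Sam    
Victor | NULL   


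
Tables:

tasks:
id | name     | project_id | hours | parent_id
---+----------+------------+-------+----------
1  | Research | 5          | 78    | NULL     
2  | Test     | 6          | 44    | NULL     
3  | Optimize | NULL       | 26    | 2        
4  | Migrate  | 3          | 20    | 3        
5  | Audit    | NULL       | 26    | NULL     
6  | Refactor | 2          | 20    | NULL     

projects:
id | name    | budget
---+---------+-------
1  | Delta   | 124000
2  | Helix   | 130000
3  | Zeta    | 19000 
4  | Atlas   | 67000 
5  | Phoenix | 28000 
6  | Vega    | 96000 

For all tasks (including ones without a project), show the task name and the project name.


LEFT JOIN keeps every row from tasks (the left table); where project_id has no match in projects, the project columns become NULL. Walk through each task:
  - task 1 (Research): project_id=5 -> matches Phoenix
  - task 2 (Test): project_id=6 -> matches Vega
  - task 3 (Optimize): project_id=NULL, no match -> kept with NULL
  - task 4 (Migrate): project_id=3 -> matches Zeta
  - task 5 (Audit): project_id=NULL, no match -> kept with NULL
  - task 6 (Refactor): project_id=2 -> matches Helix
All 6 rows appear; 2 have NULL project.

SQL:
SELECT a.name, b.name AS project
FROM tasks a
LEFT JOIN projects b ON a.project_id = b.id

Result:
name     | project
---------+--------
Research | Phoenix
Test     | Vega   
Optimize | NULL   
Migrate  | Zeta   
Audit    | NULL   
Refactor | Helix  


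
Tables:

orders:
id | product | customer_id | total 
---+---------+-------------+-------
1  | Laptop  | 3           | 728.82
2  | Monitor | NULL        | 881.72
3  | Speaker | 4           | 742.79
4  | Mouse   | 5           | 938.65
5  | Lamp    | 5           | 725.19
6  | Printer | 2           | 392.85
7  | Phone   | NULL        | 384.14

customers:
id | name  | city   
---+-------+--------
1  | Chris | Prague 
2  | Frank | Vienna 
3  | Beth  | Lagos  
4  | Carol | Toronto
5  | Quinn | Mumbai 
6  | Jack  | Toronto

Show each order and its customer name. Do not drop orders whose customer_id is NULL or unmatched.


LEFT JOIN keeps every row from orders (the left table); where customer_id has no match in customers, the customer columns become NULL. Walk through each order:
  - order 1 (Laptop): customer_id=3 -> matches Beth
  - order 2 (Monitor): customer_id=NULL, no match -> kept with NULL
  - order 3 (Speaker): customer_id=4 -> matches Carol
  - order 4 (Mouse): customer_id=5 -> matches Quinn
  - order 5 (Lamp): customer_id=5 -> matches Quinn
  - order 6 (Printer): customer_id=2 -> matches Frank
  - order 7 (Phone): customer_id=NULL, no match -> kept with NULL
All 7 rows appear; 2 have NULL customer.

SQL:
SELECT a.product, b.name AS customer
FROM orders a
LEFT JOIN customers b ON a.customer_id = b.id

Result:
product | customer
--------+---------
Laptop  | Beth    
Monitor | NULL    
Speaker | Carol   
Mouse   | Quinn   
Lamp    | Quinn   
Printer | Frank   
Phone   | NULL    


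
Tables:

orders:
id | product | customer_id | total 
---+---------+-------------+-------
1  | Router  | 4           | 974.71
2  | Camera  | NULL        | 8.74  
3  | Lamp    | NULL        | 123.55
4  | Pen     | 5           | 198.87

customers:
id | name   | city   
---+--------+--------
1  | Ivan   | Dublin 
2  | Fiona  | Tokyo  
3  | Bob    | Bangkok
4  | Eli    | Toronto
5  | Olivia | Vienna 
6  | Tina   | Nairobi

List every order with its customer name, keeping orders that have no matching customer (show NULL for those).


LEFT JOIN keeps every row from orders (the left table); where customer_id has no match in customers, the customer columns become NULL. Walk through each order:
  - order 1 (Router): customer_id=4 -> matches Eli
  - order 2 (Camera): customer_id=NULL, no match -> kept with NULL
  - order 3 (Lamp): customer_id=NULL, no match -> kept with NULL
  - order 4 (Pen): customer_id=5 -> matches Olivia
All 4 rows appear; 2 have NULL customer.

SQL:
SELECT a.product, b.name AS customer
FROM orders a
LEFT JOIN customers b ON a.customer_id = b.id

Result:
product | customer
--------+---------
Router  | Eli     
Camera  | NULL    
Lamp    | NULL    
Pen     | Olivia  


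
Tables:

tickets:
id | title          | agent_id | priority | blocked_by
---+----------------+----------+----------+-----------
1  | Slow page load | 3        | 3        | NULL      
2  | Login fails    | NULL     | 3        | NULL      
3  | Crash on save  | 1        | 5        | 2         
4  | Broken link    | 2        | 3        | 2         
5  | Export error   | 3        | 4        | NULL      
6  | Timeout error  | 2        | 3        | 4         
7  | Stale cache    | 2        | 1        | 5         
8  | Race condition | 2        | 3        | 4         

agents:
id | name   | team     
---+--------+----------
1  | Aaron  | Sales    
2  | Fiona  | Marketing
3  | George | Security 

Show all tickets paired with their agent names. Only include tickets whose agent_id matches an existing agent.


INNER JOIN keeps only tickets rows whose agent_id matches an id in agents. Walk through each ticket:
  - ticket 1 (Slow page load): agent_id=3 -> matches George
  - ticket 2 (Login fails): agent_id=NULL, no match -> dropped
  - ticket 3 (Crash on save): agent_id=1 -> matches Aaron
  - ticket 4 (Broken link): agent_id=2 -> matches Fiona
  - ticket 5 (Export error): agent_id=3 -> matches George
  - ticket 6 (Timeout error): agent_id=2 -> matches Fiona
  - ticket 7 (Stale cache): agent_id=2 -> matches Fiona
  - ticket 8 (Race condition): agent_id=2 -> matches Fiona
So 1 of 8 rows is dropped.

SQL:
SELECT a.title, b.name AS agent
FROM tickets a
INNER JOIN agents b ON a.agent_id = b.id

Result:
title          | agent 
---------------+-------
Slow page load | George
Crash on save  | Aaron 
Broken link    | Fiona 
Export error   | George
Timeout error  | Fiona 
Stale cache    | Fiona 
Race condition | Fiona 


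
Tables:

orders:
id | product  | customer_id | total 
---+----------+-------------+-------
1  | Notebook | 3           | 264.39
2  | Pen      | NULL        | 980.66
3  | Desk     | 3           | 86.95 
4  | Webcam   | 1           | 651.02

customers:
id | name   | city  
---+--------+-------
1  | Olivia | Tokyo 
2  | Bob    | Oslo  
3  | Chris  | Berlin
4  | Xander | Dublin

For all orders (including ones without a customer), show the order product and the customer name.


LEFT JOIN keeps every row from orders (the left table); where customer_id has no match in customers, the customer columns become NULL. Walk through each order:
  - order 1 (Notebook): customer_id=3 -> matches Chris
  - order 2 (Pen): customer_id=NULL, no match -> kept with NULL
  - order 3 (Desk): customer_id=3 -> matches Chris
  - order 4 (Webcam): customer_id=1 -> matches Olivia
All 4 rows appear; 1 has NULL customer.

SQL:
SELECT a.product, b.name AS customer
FROM orders a
LEFT JOIN customers b ON a.customer_id = b.id

Result:
product  | customer
---------+---------
Notebook | Chris   
Pen      | NULL    
Desk     | Chris   
Webcam   | Olivia  


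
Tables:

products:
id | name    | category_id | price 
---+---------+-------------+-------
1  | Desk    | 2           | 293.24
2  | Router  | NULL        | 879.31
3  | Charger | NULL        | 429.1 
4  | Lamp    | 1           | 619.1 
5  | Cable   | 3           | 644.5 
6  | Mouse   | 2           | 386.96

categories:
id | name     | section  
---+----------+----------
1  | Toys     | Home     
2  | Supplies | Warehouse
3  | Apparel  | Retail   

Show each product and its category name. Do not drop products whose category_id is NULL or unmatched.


LEFT JOIN keeps every row from products (the left table); where category_id has no match in categories, the category columns become NULL. Walk through each product:
  - product 1 (Desk): category_id=2 -> matches Supplies
  - product 2 (Router): category_id=NULL, no match -> kept with NULL
  - product 3 (Charger): category_id=NULL, no match -> kept with NULL
  - product 4 (Lamp): category_id=1 -> matches Toys
  - product 5 (Cable): category_id=3 -> matches Apparel
  - product 6 (Mouse): category_id=2 -> matches Supplies
All 6 rows appear; 2 have NULL category.

SQL:
SELECT a.name, b.name AS category
FROM products a
LEFT JOIN categories b ON a.category_id = b.id

Result:
name    | category
--------+---------
Desk    | Supplies
Router  | NULL    
Charger | NULL    
Lamp    | Toys    
Cable   | Apparel 
Mouse   | Supplies


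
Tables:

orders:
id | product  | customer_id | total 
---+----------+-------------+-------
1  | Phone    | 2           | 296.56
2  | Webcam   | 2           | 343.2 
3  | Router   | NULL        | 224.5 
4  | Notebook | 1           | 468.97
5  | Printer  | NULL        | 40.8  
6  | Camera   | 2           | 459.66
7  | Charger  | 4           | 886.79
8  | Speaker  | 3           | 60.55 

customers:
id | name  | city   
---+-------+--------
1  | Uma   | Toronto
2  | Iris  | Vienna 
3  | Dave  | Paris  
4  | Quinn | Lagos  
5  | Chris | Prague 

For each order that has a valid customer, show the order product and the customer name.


INNER JOIN keeps only orders rows whose customer_id matches an id in customers. Walk through each order:
  - order 1 (Phone): customer_id=2 -> matches Iris
  - order 2 (Webcam): customer_id=2 -> matches Iris
  - order 3 (Router): customer_id=NULL, no match -> dropped
  - order 4 (Notebook): customer_id=1 -> matches Uma
  - order 5 (Printer): customer_id=NULL, no match -> dropped
  - order 6 (Camera): customer_id=2 -> matches Iris
  - order 7 (Charger): customer_id=4 -> matches Quinn
  - order 8 (Speaker): customer_id=3 -> matches Dave
So 2 of 8 rows are dropped.

SQL:
SELECT a.product, b.name AS customer
FROM orders a
INNER JOIN customers b ON a.customer_id = b.id

Result:
product  | customer
---------+---------
Phone    | Iris    
Webcam   | Iris    
Notebook | Uma     
Camera   | Iris    
Charger  | Quinn   
Speaker  | Dave    


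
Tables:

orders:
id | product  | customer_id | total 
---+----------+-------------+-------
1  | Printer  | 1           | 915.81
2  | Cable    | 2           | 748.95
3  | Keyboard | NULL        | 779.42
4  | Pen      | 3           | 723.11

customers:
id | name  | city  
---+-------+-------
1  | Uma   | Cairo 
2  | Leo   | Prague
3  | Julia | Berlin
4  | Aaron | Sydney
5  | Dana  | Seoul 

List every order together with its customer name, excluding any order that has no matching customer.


INNER JOIN keeps only orders rows whose customer_id matches an id in customers. Walk through each order:
  - order 1 (Printer): customer_id=1 -> matches Uma
  - order 2 (Cable): customer_id=2 -> matches Leo
  - order 3 (Keyboard): customer_id=NULL, no match -> dropped
  - order 4 (Pen): customer_id=3 -> matches Julia
So 1 of 4 rows is dropped.

SQL:
SELECT a.product, b.name AS customer
FROM orders a
INNER JOIN customers b ON a.customer_id = b.id

Result:
product | customer
--------+---------
Printer | Uma     
Cable   | Leo     
Pen     | Julia   


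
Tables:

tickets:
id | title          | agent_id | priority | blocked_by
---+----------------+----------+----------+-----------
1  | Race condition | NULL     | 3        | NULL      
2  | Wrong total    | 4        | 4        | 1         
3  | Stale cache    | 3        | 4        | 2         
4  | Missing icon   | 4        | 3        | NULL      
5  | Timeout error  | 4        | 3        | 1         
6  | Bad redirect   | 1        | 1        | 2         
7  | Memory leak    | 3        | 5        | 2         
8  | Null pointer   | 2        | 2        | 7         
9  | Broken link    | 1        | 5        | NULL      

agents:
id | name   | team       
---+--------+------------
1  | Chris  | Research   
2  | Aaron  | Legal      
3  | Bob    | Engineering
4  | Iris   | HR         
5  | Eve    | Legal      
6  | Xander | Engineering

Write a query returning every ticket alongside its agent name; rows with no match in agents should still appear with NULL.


LEFT JOIN keeps every row from tickets (the left table); where agent_id has no match in agents, the agent columns become NULL. Walk through each ticket:
  - ticket 1 (Race condition): agent_id=NULL, no match -> kept with NULL
  - ticket 2 (Wrong total): agent_id=4 -> matches Iris
  - ticket 3 (Stale cache): agent_id=3 -> matches Bob
  - ticket 4 (Missing icon): agent_id=4 -> matches Iris
  - ticket 5 (Timeout error): agent_id=4 -> matches Iris
  - ticket 6 (Bad redirect): agent_id=1 -> matches Chris
  - ticket 7 (Memory leak): agent_id=3 -> matches Bob
  - ticket 8 (Null pointer): agent_id=2 -> matches Aaron
  - ticket 9 (Broken link): agent_id=1 -> matches Chris
All 9 rows appear; 1 has NULL agent.

SQL:
SELECT a.title, b.name AS agent
FROM tickets a
LEFT JOIN agents b ON a.agent_id = b.id

Result:
title          | agent
---------------+------
Race condition | NULL 
Wrong total    | Iris 
Stale cache    | Bob  
Missing icon   | Iris 
Timeout error  | Iris 
Bad redirect   | Chris
Memory leak    | Bob  
Null pointer   | Aaron
Broken link    | Chris


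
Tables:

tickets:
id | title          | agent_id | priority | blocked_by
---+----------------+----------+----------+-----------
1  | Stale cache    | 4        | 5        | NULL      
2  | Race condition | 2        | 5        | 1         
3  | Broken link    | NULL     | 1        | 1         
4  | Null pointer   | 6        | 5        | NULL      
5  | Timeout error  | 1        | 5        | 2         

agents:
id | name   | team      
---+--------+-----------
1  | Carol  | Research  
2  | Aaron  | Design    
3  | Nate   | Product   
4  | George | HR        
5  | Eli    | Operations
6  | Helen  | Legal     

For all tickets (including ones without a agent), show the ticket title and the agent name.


LEFT JOIN keeps every row from tickets (the left table); where agent_id has no match in agents, the agent columns become NULL. Walk through each ticket:
  - ticket 1 (Stale cache): agent_id=4 -> matches George
  - ticket 2 (Race condition): agent_id=2 -> matches Aaron
  - ticket 3 (Broken link): agent_id=NULL, no match -> kept with NULL
  - ticket 4 (Null pointer): agent_id=6 -> matches Helen
  - ticket 5 (Timeout error): agent_id=1 -> matches Carol
All 5 rows appear; 1 has NULL agent.

SQL:
SELECT a.title, b.name AS agent
FROM tickets a
LEFT JOIN agents b ON a.agent_id = b.id

Result:
title          | agent 
---------------+-------
Stale cache    | George
Race condition | Aaron 
Broken link    | NULL  
Null pointer   | Helen 
Timeout error  | Carol 


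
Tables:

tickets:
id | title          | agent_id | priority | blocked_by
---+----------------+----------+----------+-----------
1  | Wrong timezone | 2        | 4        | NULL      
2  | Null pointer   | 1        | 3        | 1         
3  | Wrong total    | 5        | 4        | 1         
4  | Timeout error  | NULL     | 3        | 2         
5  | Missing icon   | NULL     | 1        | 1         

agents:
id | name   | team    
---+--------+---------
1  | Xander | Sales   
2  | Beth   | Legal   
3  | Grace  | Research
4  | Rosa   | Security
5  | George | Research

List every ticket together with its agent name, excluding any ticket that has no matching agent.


INNER JOIN keeps only tickets rows whose agent_id matches an id in agents. Walk through each ticket:
  - ticket 1 (Wrong timezone): agent_id=2 -> matches Beth
  - ticket 2 (Null pointer): agent_id=1 -> matches Xander
  - ticket 3 (Wrong total): agent_id=5 -> matches George
  - ticket 4 (Timeout error): agent_id=NULL, no match -> dropped
  - ticket 5 (Missing icon): agent_id=NULL, no match -> dropped
So 2 of 5 rows are dropped.

SQL:
SELECT a.title, b.name AS agent
FROM tickets a
INNER JOIN agents b ON a.agent_id = b.id

Result:
title          | agent 
---------------+-------
Wrong timezone | Beth  
Null pointer   | Xander
Wrong total    | George


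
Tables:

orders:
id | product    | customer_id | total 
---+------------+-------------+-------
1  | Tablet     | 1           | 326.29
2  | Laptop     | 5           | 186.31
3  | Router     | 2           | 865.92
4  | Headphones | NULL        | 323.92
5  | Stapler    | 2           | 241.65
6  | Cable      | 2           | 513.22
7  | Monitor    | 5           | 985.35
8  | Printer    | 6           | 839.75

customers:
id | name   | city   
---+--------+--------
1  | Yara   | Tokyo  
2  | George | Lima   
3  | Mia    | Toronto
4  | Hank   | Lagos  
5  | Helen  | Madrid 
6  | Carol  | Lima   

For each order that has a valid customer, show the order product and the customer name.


INNER JOIN keeps only orders rows whose customer_id matches an id in customers. Walk through each order:
  - order 1 (Tablet): customer_id=1 -> matches Yara
  - order 2 (Laptop): customer_id=5 -> matches Helen
  - order 3 (Router): customer_id=2 -> matches George
  - order 4 (Headphones): customer_id=NULL, no match -> dropped
  - order 5 (Stapler): customer_id=2 -> matches George
  - order 6 (Cable): customer_id=2 -> matches George
  - order 7 (Monitor): customer_id=5 -> matches Helen
  - order 8 (Printer): customer_id=6 -> matches Carol
So 1 of 8 rows is dropped.

SQL:
SELECT a.product, b.name AS customer
FROM orders a
INNER JOIN customers b ON a.customer_id = b.id

Result:
product | customer
--------+---------
Tablet  | Yara    
Laptop  | Helen   
Router  | George  
Stapler | George  
Cable   | George  
Monitor | Helen   
Printer | Carol   


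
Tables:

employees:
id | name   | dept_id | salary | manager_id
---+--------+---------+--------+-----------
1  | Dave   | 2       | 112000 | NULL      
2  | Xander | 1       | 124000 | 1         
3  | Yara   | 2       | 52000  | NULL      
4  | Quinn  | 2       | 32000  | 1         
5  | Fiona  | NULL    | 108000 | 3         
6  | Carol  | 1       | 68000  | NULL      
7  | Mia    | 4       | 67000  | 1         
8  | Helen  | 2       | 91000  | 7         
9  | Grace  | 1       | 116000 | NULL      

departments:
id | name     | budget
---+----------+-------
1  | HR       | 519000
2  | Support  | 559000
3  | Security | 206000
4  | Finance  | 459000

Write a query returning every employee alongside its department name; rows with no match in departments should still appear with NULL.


LEFT JOIN keeps every row from employees (the left table); where dept_id has no match in departments, the department columns become NULL. Walk through each employee:
  - employee 1 (Dave): dept_id=2 -> matches Support
  - employee 2 (Xander): dept_id=1 -> matches HR
  - employee 3 (Yara): dept_id=2 -> matches Support
  - employee 4 (Quinn): dept_id=2 -> matches Support
  - employee 5 (Fiona): dept_id=NULL, no match -> kept with NULL
  - employee 6 (Carol): dept_id=1 -> matches HR
  - employee 7 (Mia): dept_id=4 -> matches Finance
  - employee 8 (Helen): dept_id=2 -> matches Support
  - employee 9 (Grace): dept_id=1 -> matches HR
All 9 rows appear; 1 has NULL department.

SQL:
SELECT a.name, b.name AS department
FROM employees a
LEFT JOIN departments b ON a.dept_id = b.id

Result:
name   | department
-------+-----------
Dave   | Support   
Xander | HR        
Yara   | Support   
Quinn  | Support   
Fiona  | NULL      
Carol  | HR        
Mia    | Finance   
Helen  | Support   
Grace  | HR        


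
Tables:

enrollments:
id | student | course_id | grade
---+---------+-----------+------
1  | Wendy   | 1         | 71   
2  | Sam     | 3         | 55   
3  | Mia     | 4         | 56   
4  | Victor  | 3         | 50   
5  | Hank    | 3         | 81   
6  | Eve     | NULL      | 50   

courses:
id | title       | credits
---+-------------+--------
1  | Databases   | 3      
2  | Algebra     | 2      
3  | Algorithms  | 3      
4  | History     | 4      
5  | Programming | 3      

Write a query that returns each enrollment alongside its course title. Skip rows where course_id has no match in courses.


INNER JOIN keeps only enrollments rows whose course_id matches an id in courses. Walk through each enrollment:
  - enrollment 1 (Wendy): course_id=1 -> matches Databases
  - enrollment 2 (Sam): course_id=3 -> matches Algorithms
  - enrollment 3 (Mia): course_id=4 -> matches History
  - enrollment 4 (Victor): course_id=3 -> matches Algorithms
  - enrollment 5 (Hank): course_id=3 -> matches Algorithms
  - enrollment 6 (Eve): course_id=NULL, no match -> dropped
So 1 of 6 rows is dropped.

SQL:
SELECT a.student, b.title AS course
FROM enrollments a
INNER JOIN courses b ON a.course_id = b.id

Result:
student | course    
--------+-----------
Wendy   | Databases 
Sam     | Algorithms
Mia     | History   
Victor  | Algorithms
Hank    | Algorithms


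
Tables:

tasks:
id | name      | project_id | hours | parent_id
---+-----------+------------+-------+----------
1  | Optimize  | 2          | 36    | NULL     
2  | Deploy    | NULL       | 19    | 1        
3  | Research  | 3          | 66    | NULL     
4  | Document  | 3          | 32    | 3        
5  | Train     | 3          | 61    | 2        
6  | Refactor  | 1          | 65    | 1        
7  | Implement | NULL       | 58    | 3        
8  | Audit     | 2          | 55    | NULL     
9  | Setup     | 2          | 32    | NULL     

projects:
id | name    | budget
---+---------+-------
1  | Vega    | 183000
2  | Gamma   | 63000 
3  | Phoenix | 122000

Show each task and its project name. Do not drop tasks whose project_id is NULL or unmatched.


LEFT JOIN keeps every row from tasks (the left table); where project_id has no match in projects, the project columns become NULL. Walk through each task:
  - task 1 (Optimize): project_id=2 -> matches Gamma
  - task 2 (Deploy): project_id=NULL, no match -> kept with NULL
  - task 3 (Research): project_id=3 -> matches Phoenix
  - task 4 (Document): project_id=3 -> matches Phoenix
  - task 5 (Train): project_id=3 -> matches Phoenix
  - task 6 (Refactor): project_id=1 -> matches Vega
  - task 7 (Implement): project_id=NULL, no match -> kept with NULL
  - task 8 (Audit): project_id=2 -> matches Gamma
  - task 9 (Setup): project_id=2 -> matches Gamma
All 9 rows appear; 2 have NULL project.

SQL:
SELECT a.name, b.name AS project
FROM tasks a
LEFT JOIN projects b ON a.project_id = b.id

Result:
name      | project
----------+--------
Optimize  | Gamma  
Deploy    | NULL   
Research  | Phoenix
Document  | Phoenix
Train     | Phoenix
Refactor  | Vega   
Implement | NULL   
Audit     | Gamma  
Setup     | Gamma  


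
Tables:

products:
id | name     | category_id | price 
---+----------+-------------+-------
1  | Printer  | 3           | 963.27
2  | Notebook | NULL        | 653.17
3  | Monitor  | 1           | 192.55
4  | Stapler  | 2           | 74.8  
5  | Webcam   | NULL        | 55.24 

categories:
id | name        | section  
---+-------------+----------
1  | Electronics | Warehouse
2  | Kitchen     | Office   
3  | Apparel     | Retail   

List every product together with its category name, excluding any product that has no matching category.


INNER JOIN keeps only products rows whose category_id matches an id in categories. Walk through each product:
  - product 1 (Printer): category_id=3 -> matches Apparel
  - product 2 (Notebook): category_id=NULL, no match -> dropped
  - product 3 (Monitor): category_id=1 -> matches Electronics
  - product 4 (Stapler): category_id=2 -> matches Kitchen
  - product 5 (Webcam): category_id=NULL, no match -> dropped
So 2 of 5 rows are dropped.

SQL:
SELECT a.name, b.name AS category
FROM products a
INNER JOIN categories b ON a.category_id = b.id

Result:
name    | category   
--------+------------
Printer | Apparel    
Monitor | Electronics
Stapler | Kitchen    


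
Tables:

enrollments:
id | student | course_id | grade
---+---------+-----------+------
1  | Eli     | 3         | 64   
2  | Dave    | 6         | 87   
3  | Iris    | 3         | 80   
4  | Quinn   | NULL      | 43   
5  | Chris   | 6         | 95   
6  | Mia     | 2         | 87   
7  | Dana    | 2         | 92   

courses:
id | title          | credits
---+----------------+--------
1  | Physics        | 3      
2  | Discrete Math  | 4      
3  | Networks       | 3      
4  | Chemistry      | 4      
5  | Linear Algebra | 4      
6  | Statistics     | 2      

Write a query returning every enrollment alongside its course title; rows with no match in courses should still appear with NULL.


LEFT JOIN keeps every row from enrollments (the left table); where course_id has no match in courses, the course columns become NULL. Walk through each enrollment:
  - enrollment 1 (Eli): course_id=3 -> matches Networks
  - enrollment 2 (Dave): course_id=6 -> matches Statistics
  - enrollment 3 (Iris): course_id=3 -> matches Networks
  - enrollment 4 (Quinn): course_id=NULL, no match -> kept with NULL
  - enrollment 5 (Chris): course_id=6 -> matches Statistics
  - enrollment 6 (Mia): course_id=2 -> matches Discrete Math
  - enrollment 7 (Dana): course_id=2 -> matches Discrete Math
All 7 rows appear; 1 has NULL course.

SQL:
SELECT a.student, b.title AS course
FROM enrollments a
LEFT JOIN courses b ON a.course_id = b.id

Result:
student | course       
--------+--------------
Eli     | Networks     
Dave    | Statistics   
Iris    | Networks     
Quinn   | NULL         
Chris   | Statistics   
Mia     | Discrete Math
Dana    | Discrete Math


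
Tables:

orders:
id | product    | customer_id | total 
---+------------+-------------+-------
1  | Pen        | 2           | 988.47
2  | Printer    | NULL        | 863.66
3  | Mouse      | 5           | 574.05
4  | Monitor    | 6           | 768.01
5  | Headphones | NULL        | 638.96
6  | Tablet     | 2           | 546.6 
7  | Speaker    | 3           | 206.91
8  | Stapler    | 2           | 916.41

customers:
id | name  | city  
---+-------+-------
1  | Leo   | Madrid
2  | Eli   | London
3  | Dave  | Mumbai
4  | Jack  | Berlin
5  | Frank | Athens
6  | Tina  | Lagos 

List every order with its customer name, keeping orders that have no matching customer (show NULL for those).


LEFT JOIN keeps every row from orders (the left table); where customer_id has no match in customers, the customer columns become NULL. Walk through each order:
  - order 1 (Pen): customer_id=2 -> matches Eli
  - order 2 (Printer): customer_id=NULL, no match -> kept with NULL
  - order 3 (Mouse): customer_id=5 -> matches Frank
  - order 4 (Monitor): customer_id=6 -> matches Tina
  - order 5 (Headphones): customer_id=NULL, no match -> kept with NULL
  - order 6 (Tablet): customer_id=2 -> matches Eli
  - order 7 (Speaker): customer_id=3 -> matches Dave
  - order 8 (Stapler): customer_id=2 -> matches Eli
All 8 rows appear; 2 have NULL customer.

SQL:
SELECT a.product, b.name AS customer
FROM orders a
LEFT JOIN customers b ON a.customer_id = b.id

Result:
product    | customer
-----------+---------
Pen        | Eli     
Printer    | NULL    
Mouse      | Frank   
Monitor    | Tina    
Headphones | NULL    
Tablet     | Eli     
Speaker    | Dave    
Stapler    | Eli     


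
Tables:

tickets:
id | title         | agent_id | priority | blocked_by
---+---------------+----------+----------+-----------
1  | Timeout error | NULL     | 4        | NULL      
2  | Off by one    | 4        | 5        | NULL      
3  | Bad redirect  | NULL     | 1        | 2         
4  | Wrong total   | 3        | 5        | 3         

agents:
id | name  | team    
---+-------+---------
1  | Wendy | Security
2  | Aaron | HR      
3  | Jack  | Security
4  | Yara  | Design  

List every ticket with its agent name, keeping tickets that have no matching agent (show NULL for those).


LEFT JOIN keeps every row from tickets (the left table); where agent_id has no match in agents, the agent columns become NULL. Walk through each ticket:
  - ticket 1 (Timeout error): agent_id=NULL, no match -> kept with NULL
  - ticket 2 (Off by one): agent_id=4 -> matches Yara
  - ticket 3 (Bad redirect): agent_id=NULL, no match -> kept with NULL
  - ticket 4 (Wrong total): agent_id=3 -> matches Jack
All 4 rows appear; 2 have NULL agent.

SQL:
SELECT a.title, b.name AS agent
FROM tickets a
LEFT JOIN agents b ON a.agent_id = b.id

Result:
title         | agent
--------------+------
Timeout error | NULL 
Off by one    | Yara 
Bad redirect  | NULL 
Wrong total   | Jack 


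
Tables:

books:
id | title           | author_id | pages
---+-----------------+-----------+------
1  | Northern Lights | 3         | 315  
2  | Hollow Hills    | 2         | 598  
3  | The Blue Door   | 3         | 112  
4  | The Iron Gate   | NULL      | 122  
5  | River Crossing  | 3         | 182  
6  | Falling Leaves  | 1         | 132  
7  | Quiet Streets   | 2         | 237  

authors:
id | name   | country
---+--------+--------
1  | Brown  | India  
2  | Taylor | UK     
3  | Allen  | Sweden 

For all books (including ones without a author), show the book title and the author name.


LEFT JOIN keeps every row from books (the left table); where author_id has no match in authors, the author columns become NULL. Walk through each book:
  - book 1 (Northern Lights): author_id=3 -> matches Allen
  - book 2 (Hollow Hills): author_id=2 -> matches Taylor
  - book 3 (The Blue Door): author_id=3 -> matches Allen
  - book 4 (The Iron Gate): author_id=NULL, no match -> kept with NULL
  - book 5 (River Crossing): author_id=3 -> matches Allen
  - book 6 (Falling Leaves): author_id=1 -> matches Brown
  - book 7 (Quiet Streets): author_id=2 -> matches Taylor
All 7 rows appear; 1 has NULL author.

SQL:
SELECT a.title, b.name AS author
FROM books a
LEFT JOIN authors b ON a.author_id = b.id

Result:
title           | author
----------------+-------
Northern Lights | Allen 
Hollow Hills    | Taylor
The Blue Door   | Allen 
The Iron Gate   | NULL  
River Crossing  | Allen 
Falling Leaves  | Brown 
Quiet Streets   | Taylor


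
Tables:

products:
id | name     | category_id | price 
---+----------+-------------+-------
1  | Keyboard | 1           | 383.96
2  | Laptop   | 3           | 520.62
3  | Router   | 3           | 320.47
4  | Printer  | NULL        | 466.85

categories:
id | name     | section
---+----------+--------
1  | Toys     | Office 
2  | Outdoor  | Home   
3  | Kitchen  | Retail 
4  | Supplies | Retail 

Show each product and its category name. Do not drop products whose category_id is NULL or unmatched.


LEFT JOIN keeps every row from products (the left table); where category_id has no match in categories, the category columns become NULL. Walk through each product:
  - product 1 (Keyboard): category_id=1 -> matches Toys
  - product 2 (Laptop): category_id=3 -> matches Kitchen
  - product 3 (Router): category_id=3 -> matches Kitchen
  - product 4 (Printer): category_id=NULL, no match -> kept with NULL
All 4 rows appear; 1 has NULL category.

SQL:
SELECT a.name, b.name AS category
FROM products a
LEFT JOIN categories b ON a.category_id = b.id

Result:
name     | category
---------+---------
Keyboard | Toys    
Laptop   | Kitchen 
Router   | Kitchen 
Printer  | NULL    


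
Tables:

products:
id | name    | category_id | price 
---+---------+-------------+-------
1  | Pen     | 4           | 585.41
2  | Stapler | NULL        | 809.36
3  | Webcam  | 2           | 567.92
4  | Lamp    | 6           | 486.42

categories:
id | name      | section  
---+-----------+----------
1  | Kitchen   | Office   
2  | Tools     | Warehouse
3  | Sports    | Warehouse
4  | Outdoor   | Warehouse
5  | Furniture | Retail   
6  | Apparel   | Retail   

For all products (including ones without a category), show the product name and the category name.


LEFT JOIN keeps every row from products (the left table); where category_id has no match in categories, the category columns become NULL. Walk through each product:
  - product 1 (Pen): category_id=4 -> matches Outdoor
  - product 2 (Stapler): category_id=NULL, no match -> kept with NULL
  - product 3 (Webcam): category_id=2 -> matches Tools
  - product 4 (Lamp): category_id=6 -> matches Apparel
All 4 rows appear; 1 has NULL category.

SQL:
SELECT a.name, b.name AS category
FROM products a
LEFT JOIN categories b ON a.category_id = b.id

Result:
name    | category
--------+---------
Pen     | Outdoor 
Stapler | NULL    
Webcam  | Tools   
Lamp    | Apparel 


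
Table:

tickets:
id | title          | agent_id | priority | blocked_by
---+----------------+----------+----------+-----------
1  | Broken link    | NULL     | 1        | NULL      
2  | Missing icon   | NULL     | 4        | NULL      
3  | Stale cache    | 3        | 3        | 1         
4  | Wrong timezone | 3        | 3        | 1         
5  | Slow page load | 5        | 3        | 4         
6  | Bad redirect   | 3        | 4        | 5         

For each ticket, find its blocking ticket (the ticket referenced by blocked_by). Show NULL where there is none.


This is a self-join: tickets is joined to a second copy of itself, matching each row's blocked_by to another row's id. Use LEFT JOIN so rows with blocked_by=NULL are kept.
  - ticket 1 (Broken link): blocked_by=NULL -> NULL
  - ticket 2 (Missing icon): blocked_by=NULL -> NULL
  - ticket 3 (Stale cache): blocked_by=1 -> Broken link
  - ticket 4 (Wrong timezone): blocked_by=1 -> Broken link
  - ticket 5 (Slow page load): blocked_by=4 -> Wrong timezone
  - ticket 6 (Bad redirect): blocked_by=5 -> Slow page load

SQL:
SELECT a.title AS item, b.title AS blocked_by
FROM tickets a
LEFT JOIN tickets b ON a.blocked_by = b.id

Result:
item           | blocked_by    
---------------+---------------
Broken link    | NULL          
Missing icon   | NULL          
Stale cache    | Broken link   
Wrong timezone | Broken link   
Slow page load | Wrong timezone
Bad redirect   | Slow page load


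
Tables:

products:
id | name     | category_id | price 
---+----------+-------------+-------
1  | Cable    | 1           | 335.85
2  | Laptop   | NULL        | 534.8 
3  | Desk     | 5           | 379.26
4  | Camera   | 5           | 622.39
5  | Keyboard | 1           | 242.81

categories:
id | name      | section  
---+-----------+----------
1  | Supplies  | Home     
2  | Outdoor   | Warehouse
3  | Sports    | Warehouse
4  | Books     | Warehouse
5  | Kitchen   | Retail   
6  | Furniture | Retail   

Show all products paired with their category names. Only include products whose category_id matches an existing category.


INNER JOIN keeps only products rows whose category_id matches an id in categories. Walk through each product:
  - product 1 (Cable): category_id=1 -> matches Supplies
  - product 2 (Laptop): category_id=NULL, no match -> dropped
  - product 3 (Desk): category_id=5 -> matches Kitchen
  - product 4 (Camera): category_id=5 -> matches Kitchen
  - product 5 (Keyboard): category_id=1 -> matches Supplies
So 1 of 5 rows is dropped.

SQL:
SELECT a.name, b.name AS category
FROM products a
INNER JOIN categories b ON a.category_id = b.id

Result:
name     | category
---------+---------
Cable    | Supplies
Desk     | Kitchen 
Camera   | Kitchen 
Keyboard | Supplies


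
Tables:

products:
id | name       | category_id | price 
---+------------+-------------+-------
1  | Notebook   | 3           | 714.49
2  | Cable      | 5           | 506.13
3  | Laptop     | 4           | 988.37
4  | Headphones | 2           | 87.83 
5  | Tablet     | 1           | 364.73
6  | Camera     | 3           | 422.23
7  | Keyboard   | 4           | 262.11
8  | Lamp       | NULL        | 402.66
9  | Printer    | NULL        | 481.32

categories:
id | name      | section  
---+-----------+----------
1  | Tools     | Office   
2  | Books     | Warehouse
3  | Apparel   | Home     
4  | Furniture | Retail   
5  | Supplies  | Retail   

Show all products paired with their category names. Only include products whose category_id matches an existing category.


INNER JOIN keeps only products rows whose category_id matches an id in categories. Walk through each product:
  - product 1 (Notebook): category_id=3 -> matches Apparel
  - product 2 (Cable): category_id=5 -> matches Supplies
  - product 3 (Laptop): category_id=4 -> matches Furniture
  - product 4 (Headphones): category_id=2 -> matches Books
  - product 5 (Tablet): category_id=1 -> matches Tools
  - product 6 (Camera): category_id=3 -> matches Apparel
  - product 7 (Keyboard): category_id=4 -> matches Furniture
  - product 8 (Lamp): category_id=NULL, no match -> dropped
  - product 9 (Printer): category_id=NULL, no match -> dropped
So 2 of 9 rows are dropped.

SQL:
SELECT a.name, b.name AS category
FROM products a
INNER JOIN categories b ON a.category_id = b.id

Result:
name       | category 
-----------+----------
Notebook   | Apparel  
Cable      | Supplies 
Laptop     | Furniture
Headphones | Books    
Tablet     | Tools    
Camera     | Apparel  
Keyboard   | Furniture
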